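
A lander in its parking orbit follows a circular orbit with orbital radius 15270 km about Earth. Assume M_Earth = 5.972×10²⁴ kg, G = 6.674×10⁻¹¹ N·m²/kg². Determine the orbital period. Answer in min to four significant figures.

T ≈ 313.0 min

μ = GM = 6.674×10⁻¹¹ × 5.972×10²⁴ = 3.986×10¹⁴ m³/s².
r = 15270 km = 1.527×10⁷ m.
Kepler's third law: T = 2π√(r³/μ) = 2π√((1.527×10⁷)³ / 3.986×10¹⁴).
r³/μ = 8.933×10⁶ s², so T = 2π × 2.989×10³ = 1.878×10⁴ s.
Converting: 1.878×10⁴ s ÷ 60.00 = 313.0 min.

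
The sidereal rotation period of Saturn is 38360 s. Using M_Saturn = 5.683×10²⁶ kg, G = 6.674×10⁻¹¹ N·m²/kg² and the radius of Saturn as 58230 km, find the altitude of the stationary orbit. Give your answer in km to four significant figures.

μ = GM = 6.674×10⁻¹¹ × 5.683×10²⁶ = 3.793×10¹⁶ m³/s².
A synchronous orbit has period T, so by Kepler's third law a = (μT²/4π²)^(1/3).
μT²/4π² = 3.793×10¹⁶ × (3.836×10⁴)² / 39.48 = 1.414×10²⁴ m³.
a = 1.122×10⁸ m = 1.1223×10⁵ km.
Altitude h = a − R = 1.1223×10⁵ − 58230 = 54003 km.

h_sync ≈ 54000 km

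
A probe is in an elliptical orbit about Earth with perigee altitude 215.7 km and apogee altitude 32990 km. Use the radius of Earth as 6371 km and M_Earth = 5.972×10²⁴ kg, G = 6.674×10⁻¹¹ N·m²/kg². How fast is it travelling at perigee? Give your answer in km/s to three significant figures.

v ≈ 10.2 km/s

μ = GM = 6.674×10⁻¹¹ × 5.972×10²⁴ = 3.986×10¹⁴ m³/s².
r_p = 6371 + 215.7 = 6586.7 km = 6.5867×10⁶ m.
r_a = 6371 + 32990 = 39361 km = 3.9361×10⁷ m.
Semi-major axis a = (r_p + r_a)/2 = 22974 km = 2.297×10⁷ m.
Vis-viva: v² = μ(2/r − 1/a) = 3.986×10¹⁴ × (3.036×10⁻⁷ − 4.353×10⁻⁸) = 1.037×10⁸ m²/s².
v = 10180 m/s = 10.18 km/s.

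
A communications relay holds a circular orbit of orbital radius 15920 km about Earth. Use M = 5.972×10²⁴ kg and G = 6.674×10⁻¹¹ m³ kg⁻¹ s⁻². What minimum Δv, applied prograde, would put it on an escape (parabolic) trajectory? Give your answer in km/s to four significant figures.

Δv ≈ 2.073 km/s

μ = GM = 6.674×10⁻¹¹ × 5.972×10²⁴ = 3.986×10¹⁴ m³/s².
r = 15920 km = 1.592×10⁷ m.
Circular speed v_c = √(μ/r) = 5004 m/s.
Escape speed v_esc = √(2μ/r) = √2 × v_c = 7076 m/s.
Δv = v_esc − v_c = 2073 m/s = 2.073 km/s.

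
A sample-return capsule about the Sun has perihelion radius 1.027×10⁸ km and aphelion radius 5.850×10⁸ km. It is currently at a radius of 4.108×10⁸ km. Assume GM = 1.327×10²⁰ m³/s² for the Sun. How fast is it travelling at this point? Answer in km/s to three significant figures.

v ≈ 16.1 km/s

Semi-major axis a = (r_p + r_a)/2 = 3.4385×10⁸ km = 3.438×10¹¹ m.
Vis-viva: v² = μ(2/r − 1/a) = 1.327×10²⁰ × (4.869×10⁻¹² − 2.908×10⁻¹²) = 2.601×10⁸ m²/s².
v = 16130 m/s = 16.13 km/s.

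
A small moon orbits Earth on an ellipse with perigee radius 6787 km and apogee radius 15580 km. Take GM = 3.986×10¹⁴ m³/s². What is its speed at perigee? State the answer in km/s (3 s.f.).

Semi-major axis a = (r_p + r_a)/2 = 11184 km = 1.118×10⁷ m.
Vis-viva: v² = μ(2/r − 1/a) = 3.986×10¹⁴ × (2.947×10⁻⁷ − 8.942×10⁻⁸) = 8.182×10⁷ m²/s².
v = 9045 m/s = 9.045 km/s.

v ≈ 9.05 km/s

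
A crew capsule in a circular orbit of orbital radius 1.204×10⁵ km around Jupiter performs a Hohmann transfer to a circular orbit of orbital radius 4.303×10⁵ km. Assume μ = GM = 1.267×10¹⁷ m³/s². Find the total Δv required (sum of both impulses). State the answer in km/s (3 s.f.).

Δv_total ≈ 13.9 km/s

r₁ = 1.204×10⁵ km = 1.204×10⁸ m.
r₂ = 4.303×10⁵ km = 4.303×10⁸ m.
Transfer ellipse a_t = (r₁ + r₂)/2 = 2.754×10⁸ m.
At r₁: circular v_c1 = √(μ/r₁) = 32440 m/s; transfer-perijove v_p = √[μ(2/r₁ − 1/a_t)] = 40550 m/s.
Δv₁ = v_p − v_c1 = 8113 m/s.
At r₂: circular v_c2 = √(μ/r₂) = 17160 m/s; transfer-apojove v_a = √[μ(2/r₂ − 1/a_t)] = 11350 m/s.
Δv₂ = v_c2 − v_a = 5813 m/s.
Total Δv = Δv₁ + Δv₂ = 13930 m/s = 13.93 km/s.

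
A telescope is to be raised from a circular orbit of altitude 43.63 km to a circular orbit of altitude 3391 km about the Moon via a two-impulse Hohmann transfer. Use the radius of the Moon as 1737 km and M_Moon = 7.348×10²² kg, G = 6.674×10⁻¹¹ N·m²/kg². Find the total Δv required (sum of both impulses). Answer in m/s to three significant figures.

Δv_total ≈ 638 m/s

μ = GM = 6.674×10⁻¹¹ × 7.348×10²² = 4.904×10¹² m³/s².
r₁ = 1737 + 43.63 = 1780.6 km = 1.7806×10⁶ m.
r₂ = 1737 + 3391 = 5128.0 km = 5.1280×10⁶ m.
Transfer ellipse a_t = (r₁ + r₂)/2 = 3.454×10⁶ m.
At r₁: circular v_c1 = √(μ/r₁) = 1660 m/s; transfer-perilune v_p = √[μ(2/r₁ − 1/a_t)] = 2022 m/s.
Δv₁ = v_p − v_c1 = 362.5 m/s.
At r₂: circular v_c2 = √(μ/r₂) = 977.9 m/s; transfer-apolune v_a = √[μ(2/r₂ − 1/a_t)] = 702.1 m/s.
Δv₂ = v_c2 − v_a = 275.8 m/s.
Total Δv = Δv₁ + Δv₂ = 638.3 m/s.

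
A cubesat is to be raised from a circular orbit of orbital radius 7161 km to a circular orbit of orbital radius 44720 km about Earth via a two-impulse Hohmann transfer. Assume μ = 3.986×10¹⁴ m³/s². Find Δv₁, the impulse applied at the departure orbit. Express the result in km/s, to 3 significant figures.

Δv ≈ 2.34 km/s

r₁ = 7161 km = 7.161×10⁶ m.
r₂ = 44720 km = 4.472×10⁷ m.
Transfer ellipse a_t = (r₁ + r₂)/2 = 2.594×10⁷ m.
At r₁: circular v_c1 = √(μ/r₁) = 7461 m/s; transfer-perigee v_p = √[μ(2/r₁ − 1/a_t)] = 9796 m/s.
Δv₁ = v_p − v_c1 = 2335 m/s.
= 2.335 km/s.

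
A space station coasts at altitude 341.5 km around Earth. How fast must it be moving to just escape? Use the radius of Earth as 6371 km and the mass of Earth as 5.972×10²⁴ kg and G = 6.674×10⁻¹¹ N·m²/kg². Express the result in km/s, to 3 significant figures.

μ = GM = 6.674×10⁻¹¹ × 5.972×10²⁴ = 3.986×10¹⁴ m³/s².
r = 6371 + 341.5 = 6712.5 km = 6.7125×10⁶ m.
Escape speed v_esc = √(2μ/r) = √(2 × 3.986×10¹⁴ / 6.712×10⁶) = √(1.188×10⁸) = 10900 m/s.
= 10.90 km/s.

v_esc ≈ 10.9 km/s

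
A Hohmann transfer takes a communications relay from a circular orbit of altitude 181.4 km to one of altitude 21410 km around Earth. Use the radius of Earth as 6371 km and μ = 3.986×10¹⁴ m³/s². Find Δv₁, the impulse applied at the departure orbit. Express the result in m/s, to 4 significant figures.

Δv ≈ 2122 m/s

r₁ = 6371 + 181.4 = 6552.4 km = 6.5524×10⁶ m.
r₂ = 6371 + 21410 = 27781 km = 2.7781×10⁷ m.
Transfer ellipse a_t = (r₁ + r₂)/2 = 1.717×10⁷ m.
At r₁: circular v_c1 = √(μ/r₁) = 7800 m/s; transfer-perigee v_p = √[μ(2/r₁ − 1/a_t)] = 9922 m/s.
Δv₁ = v_p − v_c1 = 2122 m/s.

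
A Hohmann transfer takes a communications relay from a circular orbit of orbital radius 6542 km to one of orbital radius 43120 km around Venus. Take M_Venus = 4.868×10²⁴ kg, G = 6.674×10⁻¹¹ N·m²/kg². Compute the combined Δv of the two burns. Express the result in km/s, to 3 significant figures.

Δv_total ≈ 3.58 km/s

μ = GM = 6.674×10⁻¹¹ × 4.868×10²⁴ = 3.249×10¹⁴ m³/s².
r₁ = 6542 km = 6.542×10⁶ m.
r₂ = 43120 km = 4.312×10⁷ m.
Transfer ellipse a_t = (r₁ + r₂)/2 = 2.483×10⁷ m.
At r₁: circular v_c1 = √(μ/r₁) = 7047 m/s; transfer-periapsis v_p = √[μ(2/r₁ − 1/a_t)] = 9287 m/s.
Δv₁ = v_p − v_c1 = 2239 m/s.
At r₂: circular v_c2 = √(μ/r₂) = 2745 m/s; transfer-apoapsis v_a = √[μ(2/r₂ − 1/a_t)] = 1409 m/s.
Δv₂ = v_c2 − v_a = 1336 m/s.
Total Δv = Δv₁ + Δv₂ = 3575 m/s = 3.575 km/s.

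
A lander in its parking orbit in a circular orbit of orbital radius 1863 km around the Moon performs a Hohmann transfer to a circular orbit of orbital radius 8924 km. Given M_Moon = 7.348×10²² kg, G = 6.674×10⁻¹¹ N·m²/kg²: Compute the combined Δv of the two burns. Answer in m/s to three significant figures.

μ = GM = 6.674×10⁻¹¹ × 7.348×10²² = 4.904×10¹² m³/s².
r₁ = 1863 km = 1.863×10⁶ m.
r₂ = 8924 km = 8.924×10⁶ m.
Transfer ellipse a_t = (r₁ + r₂)/2 = 5.394×10⁶ m.
At r₁: circular v_c1 = √(μ/r₁) = 1622 m/s; transfer-perilune v_p = √[μ(2/r₁ − 1/a_t)] = 2087 m/s.
Δv₁ = v_p − v_c1 = 464.5 m/s.
At r₂: circular v_c2 = √(μ/r₂) = 741.3 m/s; transfer-apolune v_a = √[μ(2/r₂ − 1/a_t)] = 435.7 m/s.
Δv₂ = v_c2 − v_a = 305.6 m/s.
Total Δv = Δv₁ + Δv₂ = 770.1 m/s.

Δv_total ≈ 770 m/s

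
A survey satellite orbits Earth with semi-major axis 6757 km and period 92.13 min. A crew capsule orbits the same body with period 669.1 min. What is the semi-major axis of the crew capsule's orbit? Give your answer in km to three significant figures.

a₂ ≈ 25300 km

Kepler's third law: a³ ∝ T², so a₂ = a₁ (T₂/T₁)^(2/3).
T₂/T₁ = 7.263, (T₂/T₁)^(2/3) = 3.750.
a₂ = 6757 × 3.750 = 25340 km.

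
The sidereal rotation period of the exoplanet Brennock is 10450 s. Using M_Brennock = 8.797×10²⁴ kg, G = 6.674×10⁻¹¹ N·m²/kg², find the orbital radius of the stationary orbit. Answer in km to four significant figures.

μ = GM = 6.674×10⁻¹¹ × 8.797×10²⁴ = 5.871×10¹⁴ m³/s².
A synchronous orbit has period T, so by Kepler's third law a = (μT²/4π²)^(1/3).
μT²/4π² = 5.871×10¹⁴ × (1.045×10⁴)² / 39.48 = 1.624×10²¹ m³.
a = 1.175×10⁷ m = 11754 km.

r_sync ≈ 11750 km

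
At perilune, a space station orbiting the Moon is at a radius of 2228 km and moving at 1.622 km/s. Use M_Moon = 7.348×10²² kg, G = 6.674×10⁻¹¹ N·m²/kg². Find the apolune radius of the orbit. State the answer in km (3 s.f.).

apolune radius ≈ 3310 km

μ = GM = 6.674×10⁻¹¹ × 7.348×10²² = 4.904×10¹² m³/s².
r_p = 2.228×10⁶ m.
Specific energy ε = v²/2 − μ/r = -8.857×10⁵ J/kg, so a = −μ/(2ε) = 2.769×10⁶ m.
The apsides satisfy r_p + r_a = 2a, so the apolune radius is 2a − r_p = 3.309×10⁶ m = 3309.2 km.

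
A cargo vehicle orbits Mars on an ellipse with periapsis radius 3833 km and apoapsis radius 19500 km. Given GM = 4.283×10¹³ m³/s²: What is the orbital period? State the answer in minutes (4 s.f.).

T ≈ 637.6 minutes

Semi-major axis a = (r_p + r_a)/2 = (3833.0 + 19500)/2 = 11666 km = 1.167×10⁷ m.
By Kepler's third law T = 2π√(a³/μ) = 2π × 6.089×10³ = 3.826×10⁴ s.
= 637.6 minutes.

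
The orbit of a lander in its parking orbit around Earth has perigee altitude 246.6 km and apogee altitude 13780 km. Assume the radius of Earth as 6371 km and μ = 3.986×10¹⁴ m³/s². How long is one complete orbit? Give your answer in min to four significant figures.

r_p = 6371 + 246.6 = 6617.6 km = 6.6176×10⁶ m.
r_a = 6371 + 13780 = 20151 km = 2.0151×10⁷ m.
Semi-major axis a = (r_p + r_a)/2 = (6617.6 + 20151)/2 = 13384 km = 1.338×10⁷ m.
By Kepler's third law T = 2π√(a³/μ) = 2π × 2.453×10³ = 1.541×10⁴ s.
= 256.8 min.

T ≈ 256.8 min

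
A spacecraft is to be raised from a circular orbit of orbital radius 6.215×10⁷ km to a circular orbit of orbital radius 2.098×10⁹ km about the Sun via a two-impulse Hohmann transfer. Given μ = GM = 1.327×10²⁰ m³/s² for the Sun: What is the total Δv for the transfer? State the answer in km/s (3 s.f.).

r₁ = 6.215×10⁷ km = 6.215×10¹⁰ m.
r₂ = 2.098×10⁹ km = 2.098×10¹² m.
Transfer ellipse a_t = (r₁ + r₂)/2 = 1.080×10¹² m.
At r₁: circular v_c1 = √(μ/r₁) = 46210 m/s; transfer-perihelion v_p = √[μ(2/r₁ − 1/a_t)] = 64400 m/s.
Δv₁ = v_p − v_c1 = 18190 m/s.
At r₂: circular v_c2 = √(μ/r₂) = 7953 m/s; transfer-aphelion v_a = √[μ(2/r₂ − 1/a_t)] = 1908 m/s.
Δv₂ = v_c2 − v_a = 6045 m/s.
Total Δv = Δv₁ + Δv₂ = 24240 m/s = 24.24 km/s.

Δv_total ≈ 24.2 km/s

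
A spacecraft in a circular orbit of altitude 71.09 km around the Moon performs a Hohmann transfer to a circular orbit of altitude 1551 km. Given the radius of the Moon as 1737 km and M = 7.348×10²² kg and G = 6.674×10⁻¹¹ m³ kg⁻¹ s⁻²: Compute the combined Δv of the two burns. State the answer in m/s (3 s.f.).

μ = GM = 6.674×10⁻¹¹ × 7.348×10²² = 4.904×10¹² m³/s².
r₁ = 1737 + 71.09 = 1808.1 km = 1.8081×10⁶ m.
r₂ = 1737 + 1551 = 3288.0 km = 3.2880×10⁶ m.
Transfer ellipse a_t = (r₁ + r₂)/2 = 2.548×10⁶ m.
At r₁: circular v_c1 = √(μ/r₁) = 1647 m/s; transfer-perilune v_p = √[μ(2/r₁ − 1/a_t)] = 1871 m/s.
Δv₁ = v_p − v_c1 = 223.9 m/s.
At r₂: circular v_c2 = √(μ/r₂) = 1221 m/s; transfer-apolune v_a = √[μ(2/r₂ − 1/a_t)] = 1029 m/s.
Δv₂ = v_c2 − v_a = 192.5 m/s.
Total Δv = Δv₁ + Δv₂ = 416.4 m/s.

Δv_total ≈ 416 m/s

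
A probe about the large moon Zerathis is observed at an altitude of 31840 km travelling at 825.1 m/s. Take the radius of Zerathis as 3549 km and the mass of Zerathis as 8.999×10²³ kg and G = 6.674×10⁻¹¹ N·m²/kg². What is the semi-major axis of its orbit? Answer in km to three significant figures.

a ≈ 22100 km

μ = GM = 6.674×10⁻¹¹ × 8.999×10²³ = 6.006×10¹³ m³/s².
r = 3549 + 31840 = 35389 km = 3.539×10⁷ m.
Vis-viva rearranged: 1/a = 2/r − v²/μ = 5.651×10⁻⁸ − 1.134×10⁻⁸ = 4.518×10⁻⁸ m⁻¹.
a = 2.213×10⁷ m = 22134 km.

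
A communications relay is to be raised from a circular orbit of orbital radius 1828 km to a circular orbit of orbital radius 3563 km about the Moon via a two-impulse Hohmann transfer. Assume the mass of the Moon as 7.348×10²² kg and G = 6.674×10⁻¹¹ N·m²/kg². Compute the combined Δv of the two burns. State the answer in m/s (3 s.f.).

Δv_total ≈ 452 m/s

μ = GM = 6.674×10⁻¹¹ × 7.348×10²² = 4.904×10¹² m³/s².
r₁ = 1828 km = 1.828×10⁶ m.
r₂ = 3563 km = 3.563×10⁶ m.
Transfer ellipse a_t = (r₁ + r₂)/2 = 2.696×10⁶ m.
At r₁: circular v_c1 = √(μ/r₁) = 1638 m/s; transfer-perilune v_p = √[μ(2/r₁ − 1/a_t)] = 1883 m/s.
Δv₁ = v_p − v_c1 = 245.2 m/s.
At r₂: circular v_c2 = √(μ/r₂) = 1173 m/s; transfer-apolune v_a = √[μ(2/r₂ − 1/a_t)] = 966.1 m/s.
Δv₂ = v_c2 − v_a = 207.1 m/s.
Total Δv = Δv₁ + Δv₂ = 452.3 m/s.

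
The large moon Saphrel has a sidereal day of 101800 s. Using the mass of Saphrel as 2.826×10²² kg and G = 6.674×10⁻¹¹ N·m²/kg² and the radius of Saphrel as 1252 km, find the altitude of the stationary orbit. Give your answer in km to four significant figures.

h_sync ≈ 6659 km

μ = GM = 6.674×10⁻¹¹ × 2.826×10²² = 1.886×10¹² m³/s².
A synchronous orbit has period T, so by Kepler's third law a = (μT²/4π²)^(1/3).
μT²/4π² = 1.886×10¹² × (1.018×10⁵)² / 39.48 = 4.951×10²⁰ m³.
a = 7.911×10⁶ m = 7911.0 km.
Altitude h = a − R = 7911.0 − 1252 = 6659.0 km.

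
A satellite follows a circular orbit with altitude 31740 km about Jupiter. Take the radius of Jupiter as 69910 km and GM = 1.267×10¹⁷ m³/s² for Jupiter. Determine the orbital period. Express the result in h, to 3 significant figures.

r = 69910 + 31740 = 101650 km = 1.0165×10⁸ m.
Kepler's third law: T = 2π√(r³/μ) = 2π√((1.016×10⁸)³ / 1.267×10¹⁷).
r³/μ = 8.290×10⁶ s², so T = 2π × 2.879×10³ = 1.809×10⁴ s.
Converting: 1.809×10⁴ s ÷ 3600 = 5.025 h.

T ≈ 5.03 h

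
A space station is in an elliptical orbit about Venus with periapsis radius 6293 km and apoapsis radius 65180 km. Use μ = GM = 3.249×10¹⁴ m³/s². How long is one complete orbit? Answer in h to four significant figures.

T ≈ 20.69 h

Semi-major axis a = (r_p + r_a)/2 = (6293.0 + 65180)/2 = 35736 km = 3.574×10⁷ m.
By Kepler's third law T = 2π√(a³/μ) = 2π × 1.185×10⁴ = 7.447×10⁴ s.
= 20.69 h.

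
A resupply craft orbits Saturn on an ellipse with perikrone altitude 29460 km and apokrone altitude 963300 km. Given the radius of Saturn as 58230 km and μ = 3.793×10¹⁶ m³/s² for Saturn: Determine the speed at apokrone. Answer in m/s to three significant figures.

r_p = 58230 + 29460 = 87690 km = 8.7690×10⁷ m.
r_a = 58230 + 963300 = 1021500 km = 1.0215×10⁹ m.
Semi-major axis a = (r_p + r_a)/2 = 5.5461×10⁵ km = 5.546×10⁸ m.
Vis-viva: v² = μ(2/r − 1/a) = 3.793×10¹⁶ × (1.958×10⁻⁹ − 1.803×10⁻⁹) = 5.871×10⁶ m²/s².
v = 2423 m/s.

v ≈ 2420 m/s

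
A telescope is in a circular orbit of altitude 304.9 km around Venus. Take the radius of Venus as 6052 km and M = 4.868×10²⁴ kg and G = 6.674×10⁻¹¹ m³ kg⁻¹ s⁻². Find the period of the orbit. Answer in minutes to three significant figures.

T ≈ 93.1 minutes

μ = GM = 6.674×10⁻¹¹ × 4.868×10²⁴ = 3.249×10¹⁴ m³/s².
r = 6052 + 304.9 = 6356.9 km = 6.3569×10⁶ m.
Kepler's third law: T = 2π√(r³/μ) = 2π√((6.357×10⁶)³ / 3.249×10¹⁴).
r³/μ = 7.907×10⁵ s², so T = 2π × 8.892×10² = 5.587×10³ s.
Converting: 5.587×10³ s ÷ 60.00 = 93.12 minutes.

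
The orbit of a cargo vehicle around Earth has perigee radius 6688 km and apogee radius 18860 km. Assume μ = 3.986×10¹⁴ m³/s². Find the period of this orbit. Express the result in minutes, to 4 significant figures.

T ≈ 239.5 minutes

Semi-major axis a = (r_p + r_a)/2 = (6688.0 + 18860)/2 = 12774 km = 1.277×10⁷ m.
By Kepler's third law T = 2π√(a³/μ) = 2π × 2.287×10³ = 1.437×10⁴ s.
= 239.5 minutes.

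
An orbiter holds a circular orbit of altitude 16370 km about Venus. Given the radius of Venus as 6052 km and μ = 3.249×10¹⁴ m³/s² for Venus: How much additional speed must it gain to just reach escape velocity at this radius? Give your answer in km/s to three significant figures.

Δv ≈ 1.58 km/s

r = 6052 + 16370 = 22422 km = 2.2422×10⁷ m.
Circular speed v_c = √(μ/r) = 3807 m/s.
Escape speed v_esc = √(2μ/r) = √2 × v_c = 5383 m/s.
Δv = v_esc − v_c = 1577 m/s = 1.577 km/s.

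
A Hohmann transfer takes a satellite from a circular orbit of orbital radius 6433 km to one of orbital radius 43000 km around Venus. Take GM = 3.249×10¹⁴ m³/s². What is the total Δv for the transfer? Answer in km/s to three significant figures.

Δv_total ≈ 3.61 km/s

r₁ = 6433 km = 6.433×10⁶ m.
r₂ = 43000 km = 4.300×10⁷ m.
Transfer ellipse a_t = (r₁ + r₂)/2 = 2.472×10⁷ m.
At r₁: circular v_c1 = √(μ/r₁) = 7107 m/s; transfer-periapsis v_p = √[μ(2/r₁ − 1/a_t)] = 9374 m/s.
Δv₁ = v_p − v_c1 = 2267 m/s.
At r₂: circular v_c2 = √(μ/r₂) = 2749 m/s; transfer-apoapsis v_a = √[μ(2/r₂ − 1/a_t)] = 1402 m/s.
Δv₂ = v_c2 − v_a = 1346 m/s.
Total Δv = Δv₁ + Δv₂ = 3613 m/s = 3.613 km/s.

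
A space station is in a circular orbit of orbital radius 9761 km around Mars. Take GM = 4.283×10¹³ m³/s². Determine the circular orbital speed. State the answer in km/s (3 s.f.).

v ≈ 2.09 km/s

r = 9761 km = 9.761×10⁶ m.
For a circular orbit v = √(μ/r) = √(4.283×10¹³ / 9.761×10⁶) = √(4.388×10⁶) = 2095 m/s.
That is 2.095 km/s.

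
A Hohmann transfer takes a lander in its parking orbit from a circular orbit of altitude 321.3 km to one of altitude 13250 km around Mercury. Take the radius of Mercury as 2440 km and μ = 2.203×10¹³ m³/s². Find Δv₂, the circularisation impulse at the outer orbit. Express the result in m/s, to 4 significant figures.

Δv ≈ 536.7 m/s

r₁ = 2440 + 321.3 = 2761.3 km = 2.7613×10⁶ m.
r₂ = 2440 + 13250 = 15690 km = 1.5690×10⁷ m.
Transfer ellipse a_t = (r₁ + r₂)/2 = 9.226×10⁶ m.
At r₁: circular v_c1 = √(μ/r₁) = 2825 m/s; transfer-periherm v_p = √[μ(2/r₁ − 1/a_t)] = 3684 m/s.
At r₂: circular v_c2 = √(μ/r₂) = 1185 m/s; transfer-apoherm v_a = √[μ(2/r₂ − 1/a_t)] = 648.3 m/s.
Δv₂ = v_c2 − v_a = 536.7 m/s.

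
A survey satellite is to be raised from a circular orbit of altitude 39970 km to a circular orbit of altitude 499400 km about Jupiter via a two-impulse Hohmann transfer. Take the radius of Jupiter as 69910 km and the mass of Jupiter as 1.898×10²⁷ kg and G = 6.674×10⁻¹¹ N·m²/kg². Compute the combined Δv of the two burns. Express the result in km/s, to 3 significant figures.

μ = GM = 6.674×10⁻¹¹ × 1.898×10²⁷ = 1.267×10¹⁷ m³/s².
r₁ = 69910 + 39970 = 109880 km = 1.0988×10⁸ m.
r₂ = 69910 + 499400 = 569310 km = 5.6931×10⁸ m.
Transfer ellipse a_t = (r₁ + r₂)/2 = 3.396×10⁸ m.
At r₁: circular v_c1 = √(μ/r₁) = 33950 m/s; transfer-perijove v_p = √[μ(2/r₁ − 1/a_t)] = 43960 m/s.
Δv₁ = v_p − v_c1 = 10010 m/s.
At r₂: circular v_c2 = √(μ/r₂) = 14920 m/s; transfer-apojove v_a = √[μ(2/r₂ − 1/a_t)] = 8485 m/s.
Δv₂ = v_c2 − v_a = 6432 m/s.
Total Δv = Δv₁ + Δv₂ = 16440 m/s = 16.44 km/s.

Δv_total ≈ 16.4 km/s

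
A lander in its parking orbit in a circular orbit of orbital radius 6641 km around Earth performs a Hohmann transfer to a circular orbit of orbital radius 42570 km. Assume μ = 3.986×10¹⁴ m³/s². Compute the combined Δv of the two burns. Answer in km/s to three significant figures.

Δv_total ≈ 3.91 km/s

r₁ = 6641 km = 6.641×10⁶ m.
r₂ = 42570 km = 4.257×10⁷ m.
Transfer ellipse a_t = (r₁ + r₂)/2 = 2.461×10⁷ m.
At r₁: circular v_c1 = √(μ/r₁) = 7747 m/s; transfer-perigee v_p = √[μ(2/r₁ − 1/a_t)] = 10190 m/s.
Δv₁ = v_p − v_c1 = 2443 m/s.
At r₂: circular v_c2 = √(μ/r₂) = 3060 m/s; transfer-apogee v_a = √[μ(2/r₂ − 1/a_t)] = 1590 m/s.
Δv₂ = v_c2 − v_a = 1470 m/s.
Total Δv = Δv₁ + Δv₂ = 3913 m/s = 3.913 km/s.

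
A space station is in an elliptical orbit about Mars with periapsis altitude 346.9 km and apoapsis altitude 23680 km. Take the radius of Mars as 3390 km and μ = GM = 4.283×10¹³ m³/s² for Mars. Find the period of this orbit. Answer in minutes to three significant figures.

T ≈ 967 minutes

r_p = 3390 + 346.9 = 3736.9 km = 3.7369×10⁶ m.
r_a = 3390 + 23680 = 27070 km = 2.7070×10⁷ m.
Semi-major axis a = (r_p + r_a)/2 = (3736.9 + 27070)/2 = 15403 km = 1.540×10⁷ m.
By Kepler's third law T = 2π√(a³/μ) = 2π × 9.237×10³ = 5.804×10⁴ s.
= 967.3 minutes.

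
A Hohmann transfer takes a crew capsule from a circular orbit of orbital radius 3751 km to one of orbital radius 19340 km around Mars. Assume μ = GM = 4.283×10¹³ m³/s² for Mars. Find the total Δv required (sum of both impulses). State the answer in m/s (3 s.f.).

r₁ = 3751 km = 3.751×10⁶ m.
r₂ = 19340 km = 1.934×10⁷ m.
Transfer ellipse a_t = (r₁ + r₂)/2 = 1.155×10⁷ m.
At r₁: circular v_c1 = √(μ/r₁) = 3379 m/s; transfer-periapsis v_p = √[μ(2/r₁ − 1/a_t)] = 4373 m/s.
Δv₁ = v_p − v_c1 = 994.3 m/s.
At r₂: circular v_c2 = √(μ/r₂) = 1488 m/s; transfer-apoapsis v_a = √[μ(2/r₂ − 1/a_t)] = 848.2 m/s.
Δv₂ = v_c2 − v_a = 639.9 m/s.
Total Δv = Δv₁ + Δv₂ = 1634 m/s.

Δv_total ≈ 1630 m/s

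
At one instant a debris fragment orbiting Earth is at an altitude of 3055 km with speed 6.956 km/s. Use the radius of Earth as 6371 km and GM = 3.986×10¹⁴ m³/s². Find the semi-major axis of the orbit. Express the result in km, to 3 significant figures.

r = 6371 + 3055 = 9426.0 km = 9.426×10⁶ m.
Specific orbital energy ε = v²/2 − μ/r = (6956)²/2 − 3.986×10¹⁴/9.426×10⁶ = -1.809×10⁷ J/kg.
Since ε = −μ/(2a), a = −μ/(2ε) = 1.101×10⁷ m = 11015 km.

a ≈ 11000 km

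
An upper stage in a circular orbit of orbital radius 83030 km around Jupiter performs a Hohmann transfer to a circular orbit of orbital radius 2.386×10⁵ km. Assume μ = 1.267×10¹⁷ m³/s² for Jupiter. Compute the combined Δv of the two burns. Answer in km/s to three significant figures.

Δv_total ≈ 15.0 km/s

r₁ = 83030 km = 8.303×10⁷ m.
r₂ = 2.386×10⁵ km = 2.386×10⁸ m.
Transfer ellipse a_t = (r₁ + r₂)/2 = 1.608×10⁸ m.
At r₁: circular v_c1 = √(μ/r₁) = 39060 m/s; transfer-perijove v_p = √[μ(2/r₁ − 1/a_t)] = 47580 m/s.
Δv₁ = v_p − v_c1 = 8519 m/s.
At r₂: circular v_c2 = √(μ/r₂) = 23040 m/s; transfer-apojove v_a = √[μ(2/r₂ − 1/a_t)] = 16560 m/s.
Δv₂ = v_c2 − v_a = 6486 m/s.
Total Δv = Δv₁ + Δv₂ = 15000 m/s = 15.00 km/s.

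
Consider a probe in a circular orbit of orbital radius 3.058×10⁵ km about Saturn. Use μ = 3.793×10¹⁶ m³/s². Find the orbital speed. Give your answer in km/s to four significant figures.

r = 3.058×10⁵ km = 3.058×10⁸ m.
For a circular orbit v = √(μ/r) = √(3.793×10¹⁶ / 3.058×10⁸) = √(1.240×10⁸) = 11140 m/s.
That is 11.14 km/s.

v ≈ 11.14 km/s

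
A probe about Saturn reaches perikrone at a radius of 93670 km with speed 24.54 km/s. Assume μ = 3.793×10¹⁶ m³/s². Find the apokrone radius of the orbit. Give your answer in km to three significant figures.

apokrone radius ≈ 2.72×10⁵ km

r_p = 9.367×10⁷ m.
Specific energy ε = v²/2 − μ/r = -1.038×10⁸ J/kg, so a = −μ/(2ε) = 1.827×10⁸ m.
The apsides satisfy r_p + r_a = 2a, so the apokrone radius is 2a − r_p = 2.717×10⁸ m = 2.7165×10⁵ km.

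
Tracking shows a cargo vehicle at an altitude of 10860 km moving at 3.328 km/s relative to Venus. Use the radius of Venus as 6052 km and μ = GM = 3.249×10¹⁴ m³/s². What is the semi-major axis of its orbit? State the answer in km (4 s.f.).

a ≈ 11880 km

r = 6052 + 10860 = 16912 km = 1.691×10⁷ m.
Vis-viva rearranged: 1/a = 2/r − v²/μ = 1.183×10⁻⁷ − 3.409×10⁻⁸ = 8.417×10⁻⁸ m⁻¹.
a = 1.188×10⁷ m = 11881 km.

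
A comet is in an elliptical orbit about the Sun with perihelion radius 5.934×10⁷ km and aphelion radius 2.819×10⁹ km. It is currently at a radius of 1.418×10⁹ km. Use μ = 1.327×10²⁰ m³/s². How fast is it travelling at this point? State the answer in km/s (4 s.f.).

v ≈ 9.745 km/s

Semi-major axis a = (r_p + r_a)/2 = 1.4392×10⁹ km = 1.439×10¹² m.
Vis-viva: v² = μ(2/r − 1/a) = 1.327×10²⁰ × (1.410×10⁻¹² − 6.948×10⁻¹³) = 9.496×10⁷ m²/s².
v = 9745 m/s = 9.745 km/s.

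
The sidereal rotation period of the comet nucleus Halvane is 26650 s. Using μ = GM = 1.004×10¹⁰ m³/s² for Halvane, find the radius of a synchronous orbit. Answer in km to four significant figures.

A synchronous orbit has period T, so by Kepler's third law a = (μT²/4π²)^(1/3).
μT²/4π² = 1.004×10¹⁰ × (2.665×10⁴)² / 39.48 = 1.806×10¹⁷ m³.
a = 5.653×10⁵ m = 565.27 km.

r_sync ≈ 565.3 km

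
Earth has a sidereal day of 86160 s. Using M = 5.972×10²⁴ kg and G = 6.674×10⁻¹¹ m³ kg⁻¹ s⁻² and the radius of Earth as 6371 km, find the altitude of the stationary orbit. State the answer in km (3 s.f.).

μ = GM = 6.674×10⁻¹¹ × 5.972×10²⁴ = 3.986×10¹⁴ m³/s².
A synchronous orbit has period T, so by Kepler's third law a = (μT²/4π²)^(1/3).
μT²/4π² = 3.986×10¹⁴ × (8.616×10⁴)² / 39.48 = 7.495×10²² m³.
a = 4.216×10⁷ m = 42162 km.
Altitude h = a − R = 42162 − 6371 = 35791 km.

h_sync ≈ 35800 km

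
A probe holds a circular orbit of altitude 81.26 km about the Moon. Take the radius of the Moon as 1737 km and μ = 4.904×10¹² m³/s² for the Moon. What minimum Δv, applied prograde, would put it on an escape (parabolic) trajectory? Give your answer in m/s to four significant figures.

Δv ≈ 680.3 m/s

r = 1737 + 81.26 = 1818.3 km = 1.8183×10⁶ m.
Circular speed v_c = √(μ/r) = 1642 m/s.
Escape speed v_esc = √(2μ/r) = √2 × v_c = 2323 m/s.
Δv = v_esc − v_c = 680.3 m/s.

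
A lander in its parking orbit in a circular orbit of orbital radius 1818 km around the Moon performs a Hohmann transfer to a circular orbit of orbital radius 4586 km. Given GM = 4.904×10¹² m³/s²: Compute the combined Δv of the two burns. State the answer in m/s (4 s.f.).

Δv_total ≈ 578.1 m/s

r₁ = 1818 km = 1.818×10⁶ m.
r₂ = 4586 km = 4.586×10⁶ m.
Transfer ellipse a_t = (r₁ + r₂)/2 = 3.202×10⁶ m.
At r₁: circular v_c1 = √(μ/r₁) = 1642 m/s; transfer-perilune v_p = √[μ(2/r₁ − 1/a_t)] = 1966 m/s.
Δv₁ = v_p − v_c1 = 323.2 m/s.
At r₂: circular v_c2 = √(μ/r₂) = 1034 m/s; transfer-apolune v_a = √[μ(2/r₂ − 1/a_t)] = 779.2 m/s.
Δv₂ = v_c2 − v_a = 254.9 m/s.
Total Δv = Δv₁ + Δv₂ = 578.1 m/s.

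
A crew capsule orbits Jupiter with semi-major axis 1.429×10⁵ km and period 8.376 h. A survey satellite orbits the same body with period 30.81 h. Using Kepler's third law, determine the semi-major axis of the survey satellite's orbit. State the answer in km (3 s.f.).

a₂ ≈ 3.41×10⁵ km

Kepler's third law: a³ ∝ T², so a₂ = a₁ (T₂/T₁)^(2/3).
T₂/T₁ = 3.678, (T₂/T₁)^(2/3) = 2.383.
a₂ = 1.429×10⁵ × 2.383 = 3.405×10⁵ km.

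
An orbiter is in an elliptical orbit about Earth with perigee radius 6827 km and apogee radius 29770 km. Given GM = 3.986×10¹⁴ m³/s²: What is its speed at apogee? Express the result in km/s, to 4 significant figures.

v ≈ 2.235 km/s

Semi-major axis a = (r_p + r_a)/2 = 18298 km = 1.830×10⁷ m.
Vis-viva: v² = μ(2/r − 1/a) = 3.986×10¹⁴ × (6.718×10⁻⁸ − 5.465×10⁻⁸) = 4.995×10⁶ m²/s².
v = 2235 m/s = 2.235 km/s.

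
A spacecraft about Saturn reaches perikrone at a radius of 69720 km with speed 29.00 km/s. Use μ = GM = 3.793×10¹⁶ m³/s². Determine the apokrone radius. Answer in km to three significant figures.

apokrone radius ≈ 2.37×10⁵ km

r_p = 6.972×10⁷ m.
Specific energy ε = v²/2 − μ/r = -1.235×10⁸ J/kg, so a = −μ/(2ε) = 1.535×10⁸ m.
The apsides satisfy r_p + r_a = 2a, so the apokrone radius is 2a − r_p = 2.373×10⁸ m = 2.3732×10⁵ km.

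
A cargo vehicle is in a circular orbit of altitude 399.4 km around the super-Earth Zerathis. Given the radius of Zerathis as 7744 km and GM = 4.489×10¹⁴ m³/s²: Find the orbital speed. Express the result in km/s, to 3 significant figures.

r = 7744 + 399.4 = 8143.4 km = 8.1434×10⁶ m.
For a circular orbit v = √(μ/r) = √(4.489×10¹⁴ / 8.143×10⁶) = √(5.512×10⁷) = 7425 m/s.
That is 7.425 km/s.

v ≈ 7.42 km/s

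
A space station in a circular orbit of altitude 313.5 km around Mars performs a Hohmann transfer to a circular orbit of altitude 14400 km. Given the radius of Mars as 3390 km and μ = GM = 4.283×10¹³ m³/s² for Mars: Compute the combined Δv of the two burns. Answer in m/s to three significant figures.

Δv_total ≈ 1620 m/s

r₁ = 3390 + 313.5 = 3703.5 km = 3.7035×10⁶ m.
r₂ = 3390 + 14400 = 17790 km = 1.7790×10⁷ m.
Transfer ellipse a_t = (r₁ + r₂)/2 = 1.075×10⁷ m.
At r₁: circular v_c1 = √(μ/r₁) = 3401 m/s; transfer-periapsis v_p = √[μ(2/r₁ − 1/a_t)] = 4375 m/s.
Δv₁ = v_p − v_c1 = 974.7 m/s.
At r₂: circular v_c2 = √(μ/r₂) = 1552 m/s; transfer-apoapsis v_a = √[μ(2/r₂ − 1/a_t)] = 910.9 m/s.
Δv₂ = v_c2 − v_a = 640.8 m/s.
Total Δv = Δv₁ + Δv₂ = 1615 m/s.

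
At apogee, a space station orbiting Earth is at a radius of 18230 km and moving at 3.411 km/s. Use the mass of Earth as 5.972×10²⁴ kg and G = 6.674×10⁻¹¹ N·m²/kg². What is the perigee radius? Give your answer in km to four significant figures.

perigee radius ≈ 6609 km

μ = GM = 6.674×10⁻¹¹ × 5.972×10²⁴ = 3.986×10¹⁴ m³/s².
r_a = 1.823×10⁷ m.
Specific energy ε = v²/2 − μ/r = -1.605×10⁷ J/kg, so a = −μ/(2ε) = 1.242×10⁷ m.
The apsides satisfy r_p + r_a = 2a, so the perigee radius is 2a − r_a = 6.609×10⁶ m = 6609.3 km.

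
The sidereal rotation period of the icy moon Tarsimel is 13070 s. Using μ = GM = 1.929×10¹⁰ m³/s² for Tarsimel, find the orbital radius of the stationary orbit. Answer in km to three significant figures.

A synchronous orbit has period T, so by Kepler's third law a = (μT²/4π²)^(1/3).
μT²/4π² = 1.929×10¹⁰ × (1.307×10⁴)² / 39.48 = 8.347×10¹⁶ m³.
a = 4.370×10⁵ m = 437.03 km.

r_sync ≈ 437 km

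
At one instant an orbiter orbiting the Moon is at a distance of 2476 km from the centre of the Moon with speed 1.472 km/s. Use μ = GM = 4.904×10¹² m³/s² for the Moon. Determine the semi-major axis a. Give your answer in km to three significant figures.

a ≈ 2730 km

r = 2.476×10⁶ m.
Specific orbital energy ε = v²/2 − μ/r = (1472)²/2 − 4.904×10¹²/2.476×10⁶ = -8.972×10⁵ J/kg.
Since ε = −μ/(2a), a = −μ/(2ε) = 2.733×10⁶ m = 2732.9 km.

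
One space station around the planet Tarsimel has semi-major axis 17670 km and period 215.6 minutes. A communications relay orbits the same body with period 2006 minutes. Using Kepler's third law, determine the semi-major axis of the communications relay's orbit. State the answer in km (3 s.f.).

a₂ ≈ 78200 km

Kepler's third law: a³ ∝ T², so a₂ = a₁ (T₂/T₁)^(2/3).
T₂/T₁ = 9.304, (T₂/T₁)^(2/3) = 4.424.
a₂ = 17670 × 4.424 = 78170 km.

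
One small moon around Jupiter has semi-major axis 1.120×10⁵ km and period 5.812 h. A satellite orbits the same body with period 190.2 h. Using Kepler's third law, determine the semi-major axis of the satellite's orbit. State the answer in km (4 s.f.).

a₂ ≈ 1.146×10⁶ km

Kepler's third law: a³ ∝ T², so a₂ = a₁ (T₂/T₁)^(2/3).
T₂/T₁ = 32.73, (T₂/T₁)^(2/3) = 10.23.
a₂ = 1.120×10⁵ × 10.23 = 1.146×10⁶ km.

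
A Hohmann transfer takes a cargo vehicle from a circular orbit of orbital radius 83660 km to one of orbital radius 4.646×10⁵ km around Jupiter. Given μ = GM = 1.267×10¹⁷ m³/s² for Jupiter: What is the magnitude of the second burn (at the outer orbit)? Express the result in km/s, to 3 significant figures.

Δv ≈ 7.39 km/s

r₁ = 83660 km = 8.366×10⁷ m.
r₂ = 4.646×10⁵ km = 4.646×10⁸ m.
Transfer ellipse a_t = (r₁ + r₂)/2 = 2.741×10⁸ m.
At r₁: circular v_c1 = √(μ/r₁) = 38920 m/s; transfer-perijove v_p = √[μ(2/r₁ − 1/a_t)] = 50660 m/s.
At r₂: circular v_c2 = √(μ/r₂) = 16510 m/s; transfer-apojove v_a = √[μ(2/r₂ − 1/a_t)] = 9123 m/s.
Δv₂ = v_c2 − v_a = 7391 m/s.
= 7.391 km/s.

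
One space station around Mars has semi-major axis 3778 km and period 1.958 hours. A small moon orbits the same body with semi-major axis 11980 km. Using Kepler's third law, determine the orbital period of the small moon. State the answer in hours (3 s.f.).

T₂ ≈ 11.1 hours

Kepler's third law: T² ∝ a³, so T₂ = T₁ (a₂/a₁)^(3/2).
a₂/a₁ = 3.171, (a₂/a₁)^(3/2) = 5.647.
T₂ = 1.958 × 5.647 = 11.06 hours.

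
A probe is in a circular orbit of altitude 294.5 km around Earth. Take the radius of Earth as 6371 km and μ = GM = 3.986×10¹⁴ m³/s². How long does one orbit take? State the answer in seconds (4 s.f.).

T ≈ 5416 seconds

r = 6371 + 294.5 = 6665.5 km = 6.6655×10⁶ m.
Kepler's third law: T = 2π√(r³/μ) = 2π√((6.666×10⁶)³ / 3.986×10¹⁴).
r³/μ = 7.430×10⁵ s², so T = 2π × 8.619×10² = 5.416×10³ s.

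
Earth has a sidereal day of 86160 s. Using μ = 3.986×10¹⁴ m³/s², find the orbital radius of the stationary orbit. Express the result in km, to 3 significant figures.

r_sync ≈ 42200 km

A synchronous orbit has period T, so by Kepler's third law a = (μT²/4π²)^(1/3).
μT²/4π² = 3.986×10¹⁴ × (8.616×10⁴)² / 39.48 = 7.495×10²² m³.
a = 4.216×10⁷ m = 42163 km.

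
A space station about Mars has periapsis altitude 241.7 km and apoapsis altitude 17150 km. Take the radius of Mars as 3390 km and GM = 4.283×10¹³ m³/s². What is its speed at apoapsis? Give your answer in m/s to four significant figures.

v ≈ 791.6 m/s

r_p = 3390 + 241.7 = 3631.7 km = 3.6317×10⁶ m.
r_a = 3390 + 17150 = 20540 km = 2.0540×10⁷ m.
Semi-major axis a = (r_p + r_a)/2 = 12086 km = 1.209×10⁷ m.
Vis-viva: v² = μ(2/r − 1/a) = 4.283×10¹³ × (9.737×10⁻⁸ − 8.274×10⁻⁸) = 6.266×10⁵ m²/s².
v = 791.6 m/s.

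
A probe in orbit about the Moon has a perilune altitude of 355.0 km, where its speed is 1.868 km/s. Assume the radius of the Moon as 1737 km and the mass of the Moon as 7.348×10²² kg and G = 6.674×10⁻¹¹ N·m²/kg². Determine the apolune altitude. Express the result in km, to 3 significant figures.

μ = GM = 6.674×10⁻¹¹ × 7.348×10²² = 4.904×10¹² m³/s².
r_p = 1737 + 355.0 = 2092.0 km = 2.092×10⁶ m.
Specific energy ε = v²/2 − μ/r = -5.995×10⁵ J/kg, so a = −μ/(2ε) = 4.090×10⁶ m.
The apsides satisfy r_p + r_a = 2a, so the apolune radius is 2a − r_p = 6.088×10⁶ m = 6088.5 km.
Apolune altitude = 6088.5 − 1737 = 4351.5 km.

apolune altitude ≈ 4350 km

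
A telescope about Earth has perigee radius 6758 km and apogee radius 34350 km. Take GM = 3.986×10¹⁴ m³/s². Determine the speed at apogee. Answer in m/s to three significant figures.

v ≈ 1950 m/s

Semi-major axis a = (r_p + r_a)/2 = 20554 km = 2.055×10⁷ m.
Vis-viva: v² = μ(2/r − 1/a) = 3.986×10¹⁴ × (5.822×10⁻⁸ − 4.865×10⁻⁸) = 3.815×10⁶ m²/s².
v = 1953 m/s.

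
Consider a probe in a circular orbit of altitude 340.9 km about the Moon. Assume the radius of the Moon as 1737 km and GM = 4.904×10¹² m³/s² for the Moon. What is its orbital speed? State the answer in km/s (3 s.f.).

r = 1737 + 340.9 = 2077.9 km = 2.0779×10⁶ m.
For a circular orbit v = √(μ/r) = √(4.904×10¹² / 2.078×10⁶) = √(2.360×10⁶) = 1536 m/s.
That is 1.536 km/s.

v ≈ 1.54 km/s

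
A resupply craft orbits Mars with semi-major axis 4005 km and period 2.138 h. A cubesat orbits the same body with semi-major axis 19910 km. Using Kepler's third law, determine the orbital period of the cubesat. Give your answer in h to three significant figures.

T₂ ≈ 23.7 h

Kepler's third law: T² ∝ a³, so T₂ = T₁ (a₂/a₁)^(3/2).
a₂/a₁ = 4.971, (a₂/a₁)^(3/2) = 11.08.
T₂ = 2.138 × 11.08 = 23.70 h.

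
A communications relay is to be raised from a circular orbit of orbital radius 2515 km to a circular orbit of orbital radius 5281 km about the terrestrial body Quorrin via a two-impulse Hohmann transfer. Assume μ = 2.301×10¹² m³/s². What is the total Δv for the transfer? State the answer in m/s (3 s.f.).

Δv_total ≈ 287 m/s

r₁ = 2515 km = 2.515×10⁶ m.
r₂ = 5281 km = 5.281×10⁶ m.
Transfer ellipse a_t = (r₁ + r₂)/2 = 3.898×10⁶ m.
At r₁: circular v_c1 = √(μ/r₁) = 956.5 m/s; transfer-periapsis v_p = √[μ(2/r₁ − 1/a_t)] = 1113 m/s.
Δv₁ = v_p − v_c1 = 156.8 m/s.
At r₂: circular v_c2 = √(μ/r₂) = 660.1 m/s; transfer-apoapsis v_a = √[μ(2/r₂ − 1/a_t)] = 530.2 m/s.
Δv₂ = v_c2 − v_a = 129.9 m/s.
Total Δv = Δv₁ + Δv₂ = 286.7 m/s.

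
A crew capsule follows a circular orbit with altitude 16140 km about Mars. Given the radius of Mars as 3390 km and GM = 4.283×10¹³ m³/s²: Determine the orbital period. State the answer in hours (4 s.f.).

r = 3390 + 16140 = 19530 km = 1.9530×10⁷ m.
Kepler's third law: T = 2π√(r³/μ) = 2π√((1.953×10⁷)³ / 4.283×10¹³).
r³/μ = 1.739×10⁸ s², so T = 2π × 1.319×10⁴ = 8.286×10⁴ s.
Converting: 8.286×10⁴ s ÷ 3600 = 23.02 hours.

T ≈ 23.02 hours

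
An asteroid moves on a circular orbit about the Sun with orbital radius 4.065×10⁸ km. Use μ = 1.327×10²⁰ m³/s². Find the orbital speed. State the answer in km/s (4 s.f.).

v ≈ 18.07 km/s

r = 4.065×10⁸ km = 4.065×10¹¹ m.
For a circular orbit v = √(μ/r) = √(1.327×10²⁰ / 4.065×10¹¹) = √(3.264×10⁸) = 18070 m/s.
That is 18.07 km/s.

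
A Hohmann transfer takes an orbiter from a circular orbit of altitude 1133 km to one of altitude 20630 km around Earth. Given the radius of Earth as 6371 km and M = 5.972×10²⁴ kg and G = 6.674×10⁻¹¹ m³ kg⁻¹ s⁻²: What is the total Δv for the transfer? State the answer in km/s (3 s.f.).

Δv_total ≈ 3.14 km/s

μ = GM = 6.674×10⁻¹¹ × 5.972×10²⁴ = 3.986×10¹⁴ m³/s².
r₁ = 6371 + 1133 = 7504.0 km = 7.5040×10⁶ m.
r₂ = 6371 + 20630 = 27001 km = 2.7001×10⁷ m.
Transfer ellipse a_t = (r₁ + r₂)/2 = 1.725×10⁷ m.
At r₁: circular v_c1 = √(μ/r₁) = 7288 m/s; transfer-perigee v_p = √[μ(2/r₁ − 1/a_t)] = 9117 m/s.
Δv₁ = v_p − v_c1 = 1829 m/s.
At r₂: circular v_c2 = √(μ/r₂) = 3842 m/s; transfer-apogee v_a = √[μ(2/r₂ − 1/a_t)] = 2534 m/s.
Δv₂ = v_c2 − v_a = 1308 m/s.
Total Δv = Δv₁ + Δv₂ = 3138 m/s = 3.138 km/s.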